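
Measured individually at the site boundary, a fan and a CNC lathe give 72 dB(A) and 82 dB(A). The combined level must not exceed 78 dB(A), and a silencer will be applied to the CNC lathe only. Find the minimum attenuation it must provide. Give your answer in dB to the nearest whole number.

5 dB

Fixed contribution from the other source: Σ 10^(L/10) = 10^(72/10) = 1.585e+07 (72.00 dB(A)).
The limit corresponds to 10^(78/10) = 6.310e+07; subtracting the fixed part leaves 4.725e+07 for the CNC lathe, i.e. 76.74 dB(A).
So the CNC lathe must be reduced from 82 to 76.74 dB(A): IL = 5.26 dB.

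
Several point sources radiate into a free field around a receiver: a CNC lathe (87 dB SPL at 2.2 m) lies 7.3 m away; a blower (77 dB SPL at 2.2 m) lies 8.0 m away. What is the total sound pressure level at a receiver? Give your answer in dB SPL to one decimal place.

First find each source's level at the receiver (point-source: −20·log₁₀(r/r_ref)), then combine on an intensity basis.
CNC lathe: 87 − 20·log₁₀(7.3/2.2) = 87 − 10.42 = 76.58 dB SPL.
blower: 77 − 20·log₁₀(8.0/2.2) = 77 − 11.21 = 65.79 dB SPL.
Σ 10^(L/10) = 4.931e+07 → L_total = 10·log₁₀(4.931e+07) = 76.93 dB SPL.

76.9 dB SPL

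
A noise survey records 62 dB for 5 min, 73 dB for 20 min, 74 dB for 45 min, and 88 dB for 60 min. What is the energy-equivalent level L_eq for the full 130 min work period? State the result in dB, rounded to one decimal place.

Weight each interval's intensity by its duration and average over T = 130 min:
Σ tᵢ·10^(Lᵢ/10) = 5·10^(62/10) + 20·10^(73/10) + 45·10^(74/10) + 60·10^(88/10) = 3.939e+10.
L_eq = 10·log₁₀(3.939e+10/130) = 84.81 dB.

84.8 dB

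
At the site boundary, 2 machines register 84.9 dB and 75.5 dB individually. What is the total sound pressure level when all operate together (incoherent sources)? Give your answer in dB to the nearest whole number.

85 dB

Incoherent sources combine by intensity addition: L_total = 10·log₁₀(Σ 10^(L_i/10)).
Σ 10^(L/10) = 10^(84.9/10) + 10^(75.5/10) = 3.445e+08.
L_total = 10·log₁₀(3.445e+08) = 85.37 dB.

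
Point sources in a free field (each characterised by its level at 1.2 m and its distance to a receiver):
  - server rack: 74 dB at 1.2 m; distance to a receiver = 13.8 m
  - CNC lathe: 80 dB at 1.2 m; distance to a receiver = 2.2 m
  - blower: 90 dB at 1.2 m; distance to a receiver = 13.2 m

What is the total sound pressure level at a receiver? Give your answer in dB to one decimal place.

75.8 dB

First find each source's level at the receiver (point-source: −20·log₁₀(r/r_ref)), then combine on an intensity basis.
server rack: 74 − 20·log₁₀(13.8/1.2) = 74 − 21.21 = 52.79 dB.
CNC lathe: 80 − 20·log₁₀(2.2/1.2) = 80 − 5.26 = 74.74 dB.
blower: 90 − 20·log₁₀(13.2/1.2) = 90 − 20.83 = 69.17 dB.
Σ 10^(L/10) = 3.821e+07 → L_total = 10·log₁₀(3.821e+07) = 75.82 dB.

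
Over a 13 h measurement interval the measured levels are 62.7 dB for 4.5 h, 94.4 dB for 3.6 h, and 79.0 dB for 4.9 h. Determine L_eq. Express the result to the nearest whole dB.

L_eq = 10·log₁₀[(1/T)·Σ tᵢ·10^(Lᵢ/10)] with T = 13 h.
Σ tᵢ·10^(Lᵢ/10) = 4.5·10^(62.7/10) + 3.6·10^(94.4/10) + 4.9·10^(79.0/10) = 1.031e+10.
L_eq = 10·log₁₀(1.031e+10/13) = 88.99 dB.

89 dB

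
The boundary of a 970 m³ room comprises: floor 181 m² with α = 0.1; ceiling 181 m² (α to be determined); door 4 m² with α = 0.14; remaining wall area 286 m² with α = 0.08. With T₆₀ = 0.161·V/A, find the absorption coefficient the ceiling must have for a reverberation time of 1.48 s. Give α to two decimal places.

Required total absorption A = 0.161·970/1.48 = 105.52 m².
Absorption from the other surfaces = 181·0.1 + 4·0.14 + 286·0.08 = 41.54 m², so the ceiling must supply 63.98 m² over 181 m².
α = 63.98/181 = 0.353.

0.35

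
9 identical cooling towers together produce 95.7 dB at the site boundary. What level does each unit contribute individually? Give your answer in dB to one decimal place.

86.2 dB

For N identical incoherent sources L_total = L₁ + 10·log₁₀ N, so L₁ = 95.7 − 10·log₁₀(9) = 95.7 − 9.542.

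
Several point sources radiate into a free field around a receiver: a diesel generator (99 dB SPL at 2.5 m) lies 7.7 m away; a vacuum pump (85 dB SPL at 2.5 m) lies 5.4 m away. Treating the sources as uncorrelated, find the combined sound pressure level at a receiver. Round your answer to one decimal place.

Apply inverse-square spreading to bring every level to the receiver, then sum 10^(L/10).
diesel generator: 99 − 20·log₁₀(7.7/2.5) = 99 − 9.77 = 89.23 dB SPL.
vacuum pump: 85 − 20·log₁₀(5.4/2.5) = 85 − 6.69 = 78.31 dB SPL.
Σ 10^(L/10) = 9.051e+08 → L_total = 10·log₁₀(9.051e+08) = 89.57 dB SPL.

89.6 dB SPL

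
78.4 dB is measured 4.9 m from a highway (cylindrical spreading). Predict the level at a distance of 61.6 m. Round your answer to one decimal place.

67.4 dB

Cylindrical spreading from a line source gives a 10·log₁₀(r₂/r₁) drop.
L₂ = 78.4 − 10·log₁₀(61.6/4.9) = 78.4 − 10.994 = 67.41 dB.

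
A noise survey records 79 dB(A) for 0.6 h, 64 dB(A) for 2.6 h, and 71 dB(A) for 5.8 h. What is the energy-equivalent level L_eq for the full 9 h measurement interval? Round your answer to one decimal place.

71.5 dB(A)

The energy average is taken in the linear domain: L_eq = 10·log₁₀[(Σ tᵢ·10^(Lᵢ/10))/T], T = 9 h.
Σ tᵢ·10^(Lᵢ/10) = 0.6·10^(79/10) + 2.6·10^(64/10) + 5.8·10^(71/10) = 1.272e+08.
L_eq = 10·log₁₀(1.272e+08/9) = 71.50 dB(A).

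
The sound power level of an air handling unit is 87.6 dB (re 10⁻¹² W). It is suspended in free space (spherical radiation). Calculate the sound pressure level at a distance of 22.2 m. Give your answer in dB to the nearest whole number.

50 dB

Free-field spherical radiation: L_p = L_w − 10·log₁₀(4π·r²), r = 22.2 m.
4π·r² = 6193 m², 10·log₁₀ of that is 37.919 dB.
L_p = 87.6 − 37.919 = 49.68 dB.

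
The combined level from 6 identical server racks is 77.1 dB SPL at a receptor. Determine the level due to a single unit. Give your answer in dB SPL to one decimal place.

Dividing the total intensity by 6 lowers the level by 10·log₁₀ 6 = 7.782 dB: L₁ = 77.1 − 7.782.

69.3 dB SPL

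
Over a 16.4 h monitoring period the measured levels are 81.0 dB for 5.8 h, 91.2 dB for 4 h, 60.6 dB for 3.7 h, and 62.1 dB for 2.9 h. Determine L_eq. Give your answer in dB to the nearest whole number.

86 dB

L_eq = 10·log₁₀[(1/T)·Σ tᵢ·10^(Lᵢ/10)] with T = 16.4 h.
Σ tᵢ·10^(Lᵢ/10) = 5.8·10^(81.0/10) + 4·10^(91.2/10) + 3.7·10^(60.6/10) + 2.9·10^(62.1/10) = 6.012e+09.
L_eq = 10·log₁₀(6.012e+09/16.4) = 85.64 dB.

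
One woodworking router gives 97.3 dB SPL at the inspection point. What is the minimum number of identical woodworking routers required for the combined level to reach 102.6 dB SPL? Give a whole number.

4

N identical sources give L₁ + 10·log₁₀ N, so require 10·log₁₀ N ≥ 102.6 − 97.3 = 5.3 dB.
N ≥ 10^(5.3/10) = 3.388, so N = 4.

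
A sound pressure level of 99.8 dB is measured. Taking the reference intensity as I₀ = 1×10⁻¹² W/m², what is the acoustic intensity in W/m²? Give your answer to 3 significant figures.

0.00955 W/m²

I/I₀ = 10^(99.8/10) = 9.55e+09, so I = 9.55e+09 × 10⁻¹² W/m².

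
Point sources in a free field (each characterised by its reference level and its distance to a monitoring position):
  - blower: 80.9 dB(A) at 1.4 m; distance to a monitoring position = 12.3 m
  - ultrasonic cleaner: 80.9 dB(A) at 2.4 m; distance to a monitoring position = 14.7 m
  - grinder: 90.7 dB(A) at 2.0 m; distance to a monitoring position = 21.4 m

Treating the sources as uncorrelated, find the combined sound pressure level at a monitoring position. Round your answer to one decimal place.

First find each source's level at the receiver (point-source: −20·log₁₀(r/r_ref)), then combine on an intensity basis.
blower: 80.9 − 20·log₁₀(12.3/1.4) = 80.9 − 18.88 = 62.02 dB(A).
ultrasonic cleaner: 80.9 − 20·log₁₀(14.7/2.4) = 80.9 − 15.74 = 65.16 dB(A).
grinder: 90.7 − 20·log₁₀(21.4/2.0) = 90.7 − 20.59 = 70.11 dB(A).
Σ 10^(L/10) = 1.514e+07 → L_total = 10·log₁₀(1.514e+07) = 71.80 dB(A).

71.8 dB(A)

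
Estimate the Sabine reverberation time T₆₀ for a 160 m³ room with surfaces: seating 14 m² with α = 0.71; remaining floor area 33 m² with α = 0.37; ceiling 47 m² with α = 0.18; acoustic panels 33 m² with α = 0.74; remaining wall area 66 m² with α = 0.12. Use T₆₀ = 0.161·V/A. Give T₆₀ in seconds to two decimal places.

0.41 s

Summing Sᵢαᵢ: 14·0.71 + 33·0.37 + 47·0.18 + 33·0.74 + 66·0.12 = 62.95 m².
T₆₀ = 0.161·V/A = 0.161·160/62.95 = 0.409 s.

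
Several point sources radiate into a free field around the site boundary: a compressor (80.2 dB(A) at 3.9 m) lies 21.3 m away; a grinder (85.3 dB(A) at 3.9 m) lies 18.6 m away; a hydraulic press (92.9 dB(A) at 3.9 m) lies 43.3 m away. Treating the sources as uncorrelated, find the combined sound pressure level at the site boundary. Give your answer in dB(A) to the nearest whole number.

Propagate each source to the receiver with L = L_ref − 20·log₁₀(r/r_ref), then add intensities.
compressor: 80.2 − 20·log₁₀(21.3/3.9) = 80.2 − 14.75 = 65.45 dB(A).
grinder: 85.3 − 20·log₁₀(18.6/3.9) = 85.3 − 13.57 = 71.73 dB(A).
hydraulic press: 92.9 − 20·log₁₀(43.3/3.9) = 92.9 − 20.91 = 71.99 dB(A).
Σ 10^(L/10) = 3.423e+07 → L_total = 10·log₁₀(3.423e+07) = 75.34 dB(A).

75 dB(A)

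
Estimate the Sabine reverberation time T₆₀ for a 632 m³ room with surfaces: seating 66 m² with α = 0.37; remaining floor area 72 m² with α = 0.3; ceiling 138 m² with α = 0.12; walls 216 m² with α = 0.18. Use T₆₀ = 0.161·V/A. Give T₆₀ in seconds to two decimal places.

1.00 s

Total absorption A = 66·0.37 + 72·0.3 + 138·0.12 + 216·0.18 = 101.46 m² sabins.
T₆₀ = 0.161·V/A = 0.161·632/101.46 = 1.003 s.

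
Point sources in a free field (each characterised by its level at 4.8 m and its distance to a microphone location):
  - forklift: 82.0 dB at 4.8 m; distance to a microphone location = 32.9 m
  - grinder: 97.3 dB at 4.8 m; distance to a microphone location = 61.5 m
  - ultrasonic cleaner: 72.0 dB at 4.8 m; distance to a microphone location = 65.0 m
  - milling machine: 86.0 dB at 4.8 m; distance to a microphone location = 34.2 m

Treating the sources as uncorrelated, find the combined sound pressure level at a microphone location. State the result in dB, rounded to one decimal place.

76.4 dB

Propagate each source to the receiver with L = L_ref − 20·log₁₀(r/r_ref), then add intensities.
forklift: 82.0 − 20·log₁₀(32.9/4.8) = 82.0 − 16.72 = 65.28 dB.
grinder: 97.3 − 20·log₁₀(61.5/4.8) = 97.3 − 22.15 = 75.15 dB.
ultrasonic cleaner: 72.0 − 20·log₁₀(65.0/4.8) = 72.0 − 22.63 = 49.37 dB.
milling machine: 86.0 − 20·log₁₀(34.2/4.8) = 86.0 − 17.06 = 68.94 dB.
Σ 10^(L/10) = 4.402e+07 → L_total = 10·log₁₀(4.402e+07) = 76.44 dB.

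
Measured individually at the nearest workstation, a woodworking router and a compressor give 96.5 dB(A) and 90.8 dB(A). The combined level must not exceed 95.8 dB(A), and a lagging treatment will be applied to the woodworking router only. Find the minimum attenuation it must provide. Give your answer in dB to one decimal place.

The untreated sources together contribute 10^(90.8/10) = 1.202e+09, i.e. 90.80 dB(A).
The limit corresponds to 10^(95.8/10) = 3.802e+09; subtracting the fixed part leaves 2.600e+09 for the woodworking router, i.e. 94.15 dB(A).
So the woodworking router must be reduced from 96.5 to 94.15 dB(A): IL = 2.35 dB.

2.4 dB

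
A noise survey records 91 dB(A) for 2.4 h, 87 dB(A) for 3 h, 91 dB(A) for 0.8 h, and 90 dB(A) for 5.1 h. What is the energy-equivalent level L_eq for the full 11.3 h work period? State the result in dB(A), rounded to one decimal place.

L_eq = 10·log₁₀[(1/T)·Σ tᵢ·10^(Lᵢ/10)] with T = 11.3 h.
Σ tᵢ·10^(Lᵢ/10) = 2.4·10^(91/10) + 3·10^(87/10) + 0.8·10^(91/10) + 5.1·10^(90/10) = 1.063e+10.
L_eq = 10·log₁₀(1.063e+10/11.3) = 89.74 dB(A).

89.7 dB(A)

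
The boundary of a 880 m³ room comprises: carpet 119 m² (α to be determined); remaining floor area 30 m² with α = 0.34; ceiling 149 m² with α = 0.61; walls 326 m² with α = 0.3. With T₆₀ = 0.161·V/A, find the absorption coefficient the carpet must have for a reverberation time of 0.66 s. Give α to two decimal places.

Required total absorption A = 0.161·880/0.66 = 214.67 m².
Absorption from the other surfaces = 30·0.34 + 149·0.61 + 326·0.3 = 198.89 m², so the carpet must supply 15.78 m² over 119 m².
α = 15.78/119 = 0.133.

0.13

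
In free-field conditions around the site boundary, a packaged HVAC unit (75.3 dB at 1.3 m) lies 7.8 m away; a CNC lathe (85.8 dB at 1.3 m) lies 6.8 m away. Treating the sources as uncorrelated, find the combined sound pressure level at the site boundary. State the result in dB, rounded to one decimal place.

71.7 dB

First find each source's level at the receiver (point-source: −20·log₁₀(r/r_ref)), then combine on an intensity basis.
packaged HVAC unit: 75.3 − 20·log₁₀(7.8/1.3) = 75.3 − 15.56 = 59.74 dB.
CNC lathe: 85.8 − 20·log₁₀(6.8/1.3) = 85.8 − 14.37 = 71.43 dB.
Σ 10^(L/10) = 1.484e+07 → L_total = 10·log₁₀(1.484e+07) = 71.71 dB.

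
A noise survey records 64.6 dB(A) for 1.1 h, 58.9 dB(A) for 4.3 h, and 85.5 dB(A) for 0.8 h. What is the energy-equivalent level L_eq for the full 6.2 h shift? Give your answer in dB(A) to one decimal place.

76.7 dB(A)

L_eq = 10·log₁₀[(1/T)·Σ tᵢ·10^(Lᵢ/10)] with T = 6.2 h.
Σ tᵢ·10^(Lᵢ/10) = 1.1·10^(64.6/10) + 4.3·10^(58.9/10) + 0.8·10^(85.5/10) = 2.904e+08.
L_eq = 10·log₁₀(2.904e+08/6.2) = 76.71 dB(A).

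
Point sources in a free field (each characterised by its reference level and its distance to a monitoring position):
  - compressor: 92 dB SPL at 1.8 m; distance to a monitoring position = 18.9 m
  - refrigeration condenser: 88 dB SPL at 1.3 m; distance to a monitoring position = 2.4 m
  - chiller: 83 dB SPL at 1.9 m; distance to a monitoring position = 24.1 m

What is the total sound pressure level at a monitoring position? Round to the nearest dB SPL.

First find each source's level at the receiver (point-source: −20·log₁₀(r/r_ref)), then combine on an intensity basis.
compressor: 92 − 20·log₁₀(18.9/1.8) = 92 − 20.42 = 71.58 dB SPL.
refrigeration condenser: 88 − 20·log₁₀(2.4/1.3) = 88 − 5.33 = 82.67 dB SPL.
chiller: 83 − 20·log₁₀(24.1/1.9) = 83 − 22.07 = 60.93 dB SPL.
Σ 10^(L/10) = 2.007e+08 → L_total = 10·log₁₀(2.007e+08) = 83.03 dB SPL.

83 dB SPL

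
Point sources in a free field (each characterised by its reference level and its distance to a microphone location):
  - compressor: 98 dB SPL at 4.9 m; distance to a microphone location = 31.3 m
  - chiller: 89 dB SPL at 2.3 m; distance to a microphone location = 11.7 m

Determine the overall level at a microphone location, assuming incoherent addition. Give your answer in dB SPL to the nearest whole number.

83 dB SPL

Propagate each source to the receiver with L = L_ref − 20·log₁₀(r/r_ref), then add intensities.
compressor: 98 − 20·log₁₀(31.3/4.9) = 98 − 16.11 = 81.89 dB SPL.
chiller: 89 − 20·log₁₀(11.7/2.3) = 89 − 14.13 = 74.87 dB SPL.
Σ 10^(L/10) = 1.853e+08 → L_total = 10·log₁₀(1.853e+08) = 82.68 dB SPL.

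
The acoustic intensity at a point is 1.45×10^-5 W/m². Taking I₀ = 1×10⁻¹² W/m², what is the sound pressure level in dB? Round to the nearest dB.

72 dB

L = 10·log₁₀(I/I₀) = 10·log₁₀(1.45×10^-5/10⁻¹²) = 10·log₁₀(1.45×10^7).
L = 10·(0.1614 + 7) = 71.61 dB.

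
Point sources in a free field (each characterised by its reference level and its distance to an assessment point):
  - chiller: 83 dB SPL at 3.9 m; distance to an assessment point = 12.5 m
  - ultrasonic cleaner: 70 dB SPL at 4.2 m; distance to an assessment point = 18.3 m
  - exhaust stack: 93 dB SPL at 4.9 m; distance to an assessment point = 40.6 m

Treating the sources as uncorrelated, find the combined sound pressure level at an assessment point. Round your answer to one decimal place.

Propagate each source to the receiver with L = L_ref − 20·log₁₀(r/r_ref), then add intensities.
chiller: 83 − 20·log₁₀(12.5/3.9) = 83 − 10.12 = 72.88 dB SPL.
ultrasonic cleaner: 70 − 20·log₁₀(18.3/4.2) = 70 − 12.78 = 57.22 dB SPL.
exhaust stack: 93 − 20·log₁₀(40.6/4.9) = 93 − 18.37 = 74.63 dB SPL.
Σ 10^(L/10) = 4.901e+07 → L_total = 10·log₁₀(4.901e+07) = 76.90 dB SPL.

76.9 dB SPL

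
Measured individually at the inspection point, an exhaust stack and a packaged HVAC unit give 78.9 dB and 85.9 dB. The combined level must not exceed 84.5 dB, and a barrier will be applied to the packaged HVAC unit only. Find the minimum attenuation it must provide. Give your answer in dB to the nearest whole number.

3 dB

Fixed contribution from the other source: Σ 10^(L/10) = 10^(78.9/10) = 7.762e+07 (78.90 dB).
The limit corresponds to 10^(84.5/10) = 2.818e+08; subtracting the fixed part leaves 2.042e+08 for the packaged HVAC unit, i.e. 83.10 dB.
So the packaged HVAC unit must be reduced from 85.9 to 83.10 dB: IL = 2.80 dB.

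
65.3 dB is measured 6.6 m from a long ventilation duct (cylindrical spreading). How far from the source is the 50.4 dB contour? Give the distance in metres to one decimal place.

204.0 m

The 14.9 dB drop corresponds to a distance ratio of 10^(14.9/10) for a line source.
r₂ = 6.6·10^((65.3−50.4)/10) = 6.6·10^(14.9/10) = 203.96 m.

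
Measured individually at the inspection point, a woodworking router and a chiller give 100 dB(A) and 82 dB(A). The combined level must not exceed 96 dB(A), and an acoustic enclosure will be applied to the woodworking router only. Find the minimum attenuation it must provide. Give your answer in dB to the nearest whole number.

4 dB

The untreated sources together contribute 10^(82/10) = 1.585e+08, i.e. 82.00 dB(A).
To meet 96 dB(A) overall, the treated woodworking router may contribute at most 10^(96/10) − 1.585e+08 = 3.823e+09, i.e. 95.82 dB(A).
Required insertion loss = 100 − 95.82 = 4.18 dB.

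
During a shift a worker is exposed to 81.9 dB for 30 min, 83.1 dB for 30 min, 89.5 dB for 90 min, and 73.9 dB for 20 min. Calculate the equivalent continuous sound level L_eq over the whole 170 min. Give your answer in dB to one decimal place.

87.3 dB

L_eq = 10·log₁₀[(1/T)·Σ tᵢ·10^(Lᵢ/10)] with T = 170 min.
Σ tᵢ·10^(Lᵢ/10) = 30·10^(81.9/10) + 30·10^(83.1/10) + 90·10^(89.5/10) + 20·10^(73.9/10) = 9.148e+10.
L_eq = 10·log₁₀(9.148e+10/170) = 87.31 dB.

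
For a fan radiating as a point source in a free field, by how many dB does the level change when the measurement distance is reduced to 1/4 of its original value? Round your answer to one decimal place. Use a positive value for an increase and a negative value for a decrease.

A point source loses 6 dB per doubling of distance; generally ΔL = −20·log₁₀(r₂/r₁).
ΔL = −20·log₁₀(0.25) = +12.04 dB.

+12.0 dB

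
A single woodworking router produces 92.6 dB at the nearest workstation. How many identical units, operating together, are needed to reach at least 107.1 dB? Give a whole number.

Need L₁ + 10·log₁₀ N ≥ 107.1, i.e. log₁₀ N ≥ 1.45.
N ≥ 10^(14.5/10) = 28.184, so N = 29.

29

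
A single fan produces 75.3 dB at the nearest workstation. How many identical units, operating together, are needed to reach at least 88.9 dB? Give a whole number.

The shortfall is 88.9 − 75.3 = 13.6 dB, and N units add 10·log₁₀ N, so need 10·log₁₀ N ≥ 13.6.
N ≥ 10^(13.6/10) = 22.909, so N = 23.

23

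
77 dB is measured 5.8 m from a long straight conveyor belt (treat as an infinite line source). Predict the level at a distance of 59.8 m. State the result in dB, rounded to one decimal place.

66.9 dB

Line-source attenuation: ΔL = 10·log₁₀(r₂/r₁) = 10·log₁₀(59.8/5.8) = 10.133 dB.
L₂ = 77 − 10·log₁₀(59.8/5.8) = 77 − 10.133 = 66.87 dB.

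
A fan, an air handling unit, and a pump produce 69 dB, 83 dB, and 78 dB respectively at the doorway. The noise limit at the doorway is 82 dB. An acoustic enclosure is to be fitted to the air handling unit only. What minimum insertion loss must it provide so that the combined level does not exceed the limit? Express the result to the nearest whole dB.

4 dB

Fixed contribution from the other sources: Σ 10^(L/10) = 10^(69/10) + 10^(78/10) = 7.104e+07 (78.51 dB).
To meet 82 dB overall, the treated air handling unit may contribute at most 10^(82/10) − 7.104e+07 = 8.745e+07, i.e. 79.42 dB.
So the air handling unit must be reduced from 83 to 79.42 dB: IL = 3.58 dB.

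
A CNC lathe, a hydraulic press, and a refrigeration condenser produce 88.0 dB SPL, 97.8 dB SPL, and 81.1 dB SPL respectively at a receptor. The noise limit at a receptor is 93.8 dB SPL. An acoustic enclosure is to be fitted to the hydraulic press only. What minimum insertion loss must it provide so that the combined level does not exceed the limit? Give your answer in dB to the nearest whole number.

Everything except the hydraulic press sums to 10^(88.0/10) + 10^(81.1/10) = 7.598e+08 in linear terms, 88.81 dB SPL.
The limit corresponds to 10^(93.8/10) = 2.399e+09; subtracting the fixed part leaves 1.639e+09 for the hydraulic press, i.e. 92.15 dB SPL.
Required insertion loss = 97.8 − 92.15 = 5.65 dB.

6 dB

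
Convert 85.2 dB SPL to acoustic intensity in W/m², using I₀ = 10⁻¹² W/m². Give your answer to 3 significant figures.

0.000331 W/m²

I/I₀ = 10^(85.2/10) = 3.311e+08, so I = 3.311e+08 × 10⁻¹² W/m².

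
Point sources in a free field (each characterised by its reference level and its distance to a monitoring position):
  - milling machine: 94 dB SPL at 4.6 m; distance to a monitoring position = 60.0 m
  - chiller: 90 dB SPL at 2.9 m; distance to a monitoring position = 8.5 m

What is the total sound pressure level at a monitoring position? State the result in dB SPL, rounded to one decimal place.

Propagate each source to the receiver with L = L_ref − 20·log₁₀(r/r_ref), then add intensities.
milling machine: 94 − 20·log₁₀(60.0/4.6) = 94 − 22.31 = 71.69 dB SPL.
chiller: 90 − 20·log₁₀(8.5/2.9) = 90 − 9.34 = 80.66 dB SPL.
Σ 10^(L/10) = 1.312e+08 → L_total = 10·log₁₀(1.312e+08) = 81.18 dB SPL.

81.2 dB SPL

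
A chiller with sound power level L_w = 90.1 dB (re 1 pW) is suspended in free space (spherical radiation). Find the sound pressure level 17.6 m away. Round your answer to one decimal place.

54.2 dB

The power spreads over a sphere of area 4π·r², so L_p = L_w − 10·log₁₀(4π·r²).
4π·r² = 3893 m², 10·log₁₀ of that is 35.902 dB.
L_p = 90.1 − 35.902 = 54.20 dB.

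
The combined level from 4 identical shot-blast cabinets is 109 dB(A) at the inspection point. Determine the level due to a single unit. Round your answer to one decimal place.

For N identical incoherent sources L_total = L₁ + 10·log₁₀ N, so L₁ = 109 − 10·log₁₀(4) = 109 − 6.021.

103.0 dB(A)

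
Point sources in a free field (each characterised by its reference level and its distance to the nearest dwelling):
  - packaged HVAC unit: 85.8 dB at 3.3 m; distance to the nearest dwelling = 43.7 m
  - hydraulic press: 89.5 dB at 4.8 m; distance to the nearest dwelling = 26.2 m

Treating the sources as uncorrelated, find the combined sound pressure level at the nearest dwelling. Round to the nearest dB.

75 dB

First find each source's level at the receiver (point-source: −20·log₁₀(r/r_ref)), then combine on an intensity basis.
packaged HVAC unit: 85.8 − 20·log₁₀(43.7/3.3) = 85.8 − 22.44 = 63.36 dB.
hydraulic press: 89.5 − 20·log₁₀(26.2/4.8) = 89.5 − 14.74 = 74.76 dB.
Σ 10^(L/10) = 3.208e+07 → L_total = 10·log₁₀(3.208e+07) = 75.06 dB.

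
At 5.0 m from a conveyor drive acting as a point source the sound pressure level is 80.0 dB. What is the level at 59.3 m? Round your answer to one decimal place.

Spherical spreading from a point source gives a 20·log₁₀(r₂/r₁) drop.
L₂ = 80.0 − 20·log₁₀(59.3/5.0) = 80.0 − 21.482 = 58.52 dB.

58.5 dB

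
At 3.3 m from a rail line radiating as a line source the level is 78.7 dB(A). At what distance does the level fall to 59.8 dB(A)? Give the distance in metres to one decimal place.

256.2 m

Line-source spreading drops the level by 10·log₁₀(r₂/r₁); inverting, r₂/r₁ = 10^(ΔL/10).
r₂ = 3.3·10^((78.7−59.8)/10) = 3.3·10^(18.9/10) = 256.16 m.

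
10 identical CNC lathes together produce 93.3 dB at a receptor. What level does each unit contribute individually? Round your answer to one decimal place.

Dividing the total intensity by 10 lowers the level by 10·log₁₀ 10 = 10.000 dB: L₁ = 93.3 − 10.000.

83.3 dB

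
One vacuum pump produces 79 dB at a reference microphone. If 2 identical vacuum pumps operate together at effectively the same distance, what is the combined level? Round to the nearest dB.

L_total = L₁ + 10·log₁₀ N for N identical incoherent sources.
L_total = 79 + 10·log₁₀(2) = 79 + 3.010 = 82.01 dB.

82 dB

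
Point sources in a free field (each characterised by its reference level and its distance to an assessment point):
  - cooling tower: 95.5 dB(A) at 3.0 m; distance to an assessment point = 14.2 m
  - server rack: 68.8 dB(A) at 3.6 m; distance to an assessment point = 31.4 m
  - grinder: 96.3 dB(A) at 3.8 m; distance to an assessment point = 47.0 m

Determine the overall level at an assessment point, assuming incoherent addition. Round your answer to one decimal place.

Propagate each source to the receiver with L = L_ref − 20·log₁₀(r/r_ref), then add intensities.
cooling tower: 95.5 − 20·log₁₀(14.2/3.0) = 95.5 − 13.50 = 82.00 dB(A).
server rack: 68.8 − 20·log₁₀(31.4/3.6) = 68.8 − 18.81 = 49.99 dB(A).
grinder: 96.3 − 20·log₁₀(47.0/3.8) = 96.3 − 21.85 = 74.45 dB(A).
Σ 10^(L/10) = 1.864e+08 → L_total = 10·log₁₀(1.864e+08) = 82.70 dB(A).

82.7 dB(A)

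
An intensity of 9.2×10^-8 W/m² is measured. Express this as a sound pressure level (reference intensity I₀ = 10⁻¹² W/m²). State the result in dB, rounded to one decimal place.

I/I₀ = 9.2×10^-8/10⁻¹² = 9.2×10^4, and L = 10·log₁₀(I/I₀).
L = 10·(0.9638 + 4) = 49.64 dB.

49.6 dB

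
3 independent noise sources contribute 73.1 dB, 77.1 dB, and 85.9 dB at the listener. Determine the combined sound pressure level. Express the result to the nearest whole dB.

Incoherent sources combine by intensity addition: L_total = 10·log₁₀(Σ 10^(L_i/10)).
Σ 10^(L/10) = 10^(73.1/10) + 10^(77.1/10) + 10^(85.9/10) = 4.607e+08.
L_total = 10·log₁₀(4.607e+08) = 86.63 dB.

87 dB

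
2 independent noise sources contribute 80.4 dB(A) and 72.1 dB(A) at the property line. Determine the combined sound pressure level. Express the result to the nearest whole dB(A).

81 dB(A)

Incoherent sources combine by intensity addition: L_total = 10·log₁₀(Σ 10^(L_i/10)).
Σ 10^(L/10) = 10^(80.4/10) + 10^(72.1/10) = 1.259e+08.
L_total = 10·log₁₀(1.259e+08) = 81.00 dB(A).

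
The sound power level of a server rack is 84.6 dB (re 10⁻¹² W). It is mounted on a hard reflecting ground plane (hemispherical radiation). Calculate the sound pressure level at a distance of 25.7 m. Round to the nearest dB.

48 dB

The power spreads over a hemisphere of area 2π·r², so L_p = L_w − 10·log₁₀(2π·r²).
2π·r² = 4150 m², 10·log₁₀ of that is 36.180 dB.
L_p = 84.6 − 36.180 = 48.42 dB.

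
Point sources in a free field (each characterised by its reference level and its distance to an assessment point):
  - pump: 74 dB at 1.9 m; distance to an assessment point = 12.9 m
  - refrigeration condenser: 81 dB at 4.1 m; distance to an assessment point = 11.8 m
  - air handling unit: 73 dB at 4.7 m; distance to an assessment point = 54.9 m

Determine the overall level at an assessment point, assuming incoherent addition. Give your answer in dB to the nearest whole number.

72 dB

Propagate each source to the receiver with L = L_ref − 20·log₁₀(r/r_ref), then add intensities.
pump: 74 − 20·log₁₀(12.9/1.9) = 74 − 16.64 = 57.36 dB.
refrigeration condenser: 81 − 20·log₁₀(11.8/4.1) = 81 − 9.18 = 71.82 dB.
air handling unit: 73 − 20·log₁₀(54.9/4.7) = 73 − 21.35 = 51.65 dB.
Σ 10^(L/10) = 1.589e+07 → L_total = 10·log₁₀(1.589e+07) = 72.01 dB.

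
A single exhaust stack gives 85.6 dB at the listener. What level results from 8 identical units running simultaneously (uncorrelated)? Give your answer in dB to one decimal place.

N identical incoherent sources raise the level by 10·log₁₀ N.
L_total = 85.6 + 10·log₁₀(8) = 85.6 + 9.031 = 94.63 dB.

94.6 dB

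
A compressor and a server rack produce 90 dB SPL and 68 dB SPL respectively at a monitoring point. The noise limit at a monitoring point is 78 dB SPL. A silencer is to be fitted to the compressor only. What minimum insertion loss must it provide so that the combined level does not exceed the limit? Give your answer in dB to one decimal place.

12.5 dB

The untreated sources together contribute 10^(68/10) = 6.310e+06, i.e. 68.00 dB SPL.
To meet 78 dB SPL overall, the treated compressor may contribute at most 10^(78/10) − 6.310e+06 = 5.679e+07, i.e. 77.54 dB SPL.
So the compressor must be reduced from 90 to 77.54 dB SPL: IL = 12.46 dB.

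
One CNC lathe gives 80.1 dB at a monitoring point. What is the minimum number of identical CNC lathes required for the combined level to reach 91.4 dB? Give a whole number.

N identical sources give L₁ + 10·log₁₀ N, so require 10·log₁₀ N ≥ 91.4 − 80.1 = 11.3 dB.
N ≥ 10^(11.3/10) = 13.490, so N = 14.

14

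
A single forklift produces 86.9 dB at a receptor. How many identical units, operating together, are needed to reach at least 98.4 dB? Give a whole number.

N identical sources give L₁ + 10·log₁₀ N, so require 10·log₁₀ N ≥ 98.4 − 86.9 = 11.5 dB.
N ≥ 10^(11.5/10) = 14.125, so N = 15.

15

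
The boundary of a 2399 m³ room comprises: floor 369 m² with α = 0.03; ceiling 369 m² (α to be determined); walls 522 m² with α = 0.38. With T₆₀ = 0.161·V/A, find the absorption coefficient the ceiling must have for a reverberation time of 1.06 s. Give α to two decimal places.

From T₆₀ = 0.161·V/A, the target T₆₀ = 1.06 s needs A = 0.161·2399/1.06 = 364.38 m².
Absorption from the other surfaces = 369·0.03 + 522·0.38 = 209.43 m², so the ceiling must supply 154.95 m² over 369 m².
α = 154.95/369 = 0.420.

0.42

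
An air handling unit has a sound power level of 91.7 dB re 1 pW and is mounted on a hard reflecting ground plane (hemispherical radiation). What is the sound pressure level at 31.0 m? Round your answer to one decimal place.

The power spreads over a hemisphere of area 2π·r², so L_p = L_w − 10·log₁₀(2π·r²).
2π·r² = 6038 m², 10·log₁₀ of that is 37.809 dB.
L_p = 91.7 − 37.809 = 53.89 dB.

53.9 dB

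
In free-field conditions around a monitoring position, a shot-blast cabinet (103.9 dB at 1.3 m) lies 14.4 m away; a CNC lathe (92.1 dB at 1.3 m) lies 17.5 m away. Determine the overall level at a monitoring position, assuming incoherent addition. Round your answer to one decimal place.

Apply inverse-square spreading to bring every level to the receiver, then sum 10^(L/10).
shot-blast cabinet: 103.9 − 20·log₁₀(14.4/1.3) = 103.9 − 20.89 = 83.01 dB.
CNC lathe: 92.1 − 20·log₁₀(17.5/1.3) = 92.1 − 22.58 = 69.52 dB.
Σ 10^(L/10) = 2.090e+08 → L_total = 10·log₁₀(2.090e+08) = 83.20 dB.

83.2 dB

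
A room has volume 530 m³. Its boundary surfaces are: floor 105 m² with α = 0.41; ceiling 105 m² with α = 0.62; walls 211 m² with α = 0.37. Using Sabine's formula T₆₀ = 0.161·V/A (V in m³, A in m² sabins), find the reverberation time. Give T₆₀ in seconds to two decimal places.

0.46 s

A = Σ Sᵢαᵢ = 105·0.41 + 105·0.62 + 211·0.37 = 186.22 m².
T₆₀ = 0.161 × 530 / 186.22 = 0.458 s.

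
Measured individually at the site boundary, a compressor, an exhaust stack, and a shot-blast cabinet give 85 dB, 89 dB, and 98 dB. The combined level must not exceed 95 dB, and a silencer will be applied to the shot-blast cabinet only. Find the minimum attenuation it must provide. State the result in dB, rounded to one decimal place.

Everything except the shot-blast cabinet sums to 10^(85/10) + 10^(89/10) = 1.111e+09 in linear terms, 90.46 dB.
To meet 95 dB overall, the treated shot-blast cabinet may contribute at most 10^(95/10) − 1.111e+09 = 2.052e+09, i.e. 93.12 dB.
Required insertion loss = 98 − 93.12 = 4.88 dB.

4.9 dB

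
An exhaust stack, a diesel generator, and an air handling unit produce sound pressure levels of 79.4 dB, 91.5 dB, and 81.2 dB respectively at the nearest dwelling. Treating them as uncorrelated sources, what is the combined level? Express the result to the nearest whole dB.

92 dB

For uncorrelated sources the intensities add, so convert each level to linear form, sum, and take 10·log₁₀ of the total.
Σ 10^(L/10) = 10^(79.4/10) + 10^(91.5/10) + 10^(81.2/10) = 1.631e+09.
L_total = 10·log₁₀(1.631e+09) = 92.13 dB.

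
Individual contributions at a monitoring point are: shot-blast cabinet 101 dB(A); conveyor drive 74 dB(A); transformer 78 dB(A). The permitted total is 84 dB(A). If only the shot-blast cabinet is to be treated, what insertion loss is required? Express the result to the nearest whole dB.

19 dB

The untreated sources together contribute 10^(74/10) + 10^(78/10) = 8.821e+07, i.e. 79.46 dB(A).
The limit corresponds to 10^(84/10) = 2.512e+08; subtracting the fixed part leaves 1.630e+08 for the shot-blast cabinet, i.e. 82.12 dB(A).
Required insertion loss = 101 − 82.12 = 18.88 dB.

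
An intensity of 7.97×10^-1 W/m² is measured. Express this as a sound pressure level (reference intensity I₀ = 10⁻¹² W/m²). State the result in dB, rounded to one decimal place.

119.0 dB

Dividing by I₀ shifts the exponent by 12: I/I₀ = 7.97×10^11.
L = 10·(0.9015 + 11) = 119.01 dB.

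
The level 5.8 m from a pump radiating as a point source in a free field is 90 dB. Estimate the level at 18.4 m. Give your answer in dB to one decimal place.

80.0 dB

Spherical spreading from a point source gives a 20·log₁₀(r₂/r₁) drop.
L₂ = 90 − 20·log₁₀(18.4/5.8) = 90 − 10.028 = 79.97 dB.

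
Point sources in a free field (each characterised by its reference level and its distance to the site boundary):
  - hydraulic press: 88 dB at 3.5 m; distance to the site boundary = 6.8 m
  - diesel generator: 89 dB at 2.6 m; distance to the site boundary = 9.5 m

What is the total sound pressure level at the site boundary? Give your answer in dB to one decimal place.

83.6 dB

First find each source's level at the receiver (point-source: −20·log₁₀(r/r_ref)), then combine on an intensity basis.
hydraulic press: 88 − 20·log₁₀(6.8/3.5) = 88 − 5.77 = 82.23 dB.
diesel generator: 89 − 20·log₁₀(9.5/2.6) = 89 − 11.26 = 77.74 dB.
Σ 10^(L/10) = 2.267e+08 → L_total = 10·log₁₀(2.267e+08) = 83.55 dB.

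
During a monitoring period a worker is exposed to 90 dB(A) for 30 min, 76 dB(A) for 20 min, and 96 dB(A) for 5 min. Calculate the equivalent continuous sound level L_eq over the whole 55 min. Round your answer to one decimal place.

89.6 dB(A)

The energy average is taken in the linear domain: L_eq = 10·log₁₀[(Σ tᵢ·10^(Lᵢ/10))/T], T = 55 min.
Σ tᵢ·10^(Lᵢ/10) = 30·10^(90/10) + 20·10^(76/10) + 5·10^(96/10) = 5.070e+10.
L_eq = 10·log₁₀(5.070e+10/55) = 89.65 dB(A).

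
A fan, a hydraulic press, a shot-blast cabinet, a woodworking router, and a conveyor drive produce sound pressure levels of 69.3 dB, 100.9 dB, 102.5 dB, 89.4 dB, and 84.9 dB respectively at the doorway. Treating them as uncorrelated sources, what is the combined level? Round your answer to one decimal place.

For uncorrelated sources the intensities add, so convert each level to linear form, sum, and take 10·log₁₀ of the total.
Σ 10^(L/10) = 10^(69.3/10) + 10^(100.9/10) + 10^(102.5/10) + 10^(89.4/10) + 10^(84.9/10) = 3.127e+10.
L_total = 10·log₁₀(3.127e+10) = 104.95 dB.

105.0 dB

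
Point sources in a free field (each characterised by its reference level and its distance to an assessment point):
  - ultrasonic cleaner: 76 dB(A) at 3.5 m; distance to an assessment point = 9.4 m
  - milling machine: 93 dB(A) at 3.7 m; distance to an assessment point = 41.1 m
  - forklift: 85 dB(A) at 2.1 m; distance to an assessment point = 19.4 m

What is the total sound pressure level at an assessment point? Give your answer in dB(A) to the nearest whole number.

74 dB(A)

Apply inverse-square spreading to bring every level to the receiver, then sum 10^(L/10).
ultrasonic cleaner: 76 − 20·log₁₀(9.4/3.5) = 76 − 8.58 = 67.42 dB(A).
milling machine: 93 − 20·log₁₀(41.1/3.7) = 93 − 20.91 = 72.09 dB(A).
forklift: 85 − 20·log₁₀(19.4/2.1) = 85 − 19.31 = 65.69 dB(A).
Σ 10^(L/10) = 2.540e+07 → L_total = 10·log₁₀(2.540e+07) = 74.05 dB(A).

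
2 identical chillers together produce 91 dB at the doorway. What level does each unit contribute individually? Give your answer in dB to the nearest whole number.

2 equal contributions raise the level by 10·log₁₀ 2 = 3.010 dB, so each unit alone gives 91 − 3.010.

88 dB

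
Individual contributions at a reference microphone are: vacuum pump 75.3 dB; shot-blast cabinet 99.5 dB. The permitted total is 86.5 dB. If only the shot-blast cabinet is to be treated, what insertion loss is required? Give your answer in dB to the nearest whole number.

13 dB

Everything except the shot-blast cabinet sums to 10^(75.3/10) = 3.388e+07 in linear terms, 75.30 dB.
To meet 86.5 dB overall, the treated shot-blast cabinet may contribute at most 10^(86.5/10) − 3.388e+07 = 4.128e+08, i.e. 86.16 dB.
Required insertion loss = 99.5 − 86.16 = 13.34 dB.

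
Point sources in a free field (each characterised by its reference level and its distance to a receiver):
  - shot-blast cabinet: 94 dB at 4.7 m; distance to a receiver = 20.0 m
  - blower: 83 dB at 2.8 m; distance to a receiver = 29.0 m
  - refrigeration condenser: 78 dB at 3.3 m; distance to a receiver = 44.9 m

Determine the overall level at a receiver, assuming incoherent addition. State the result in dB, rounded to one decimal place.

81.5 dB

Propagate each source to the receiver with L = L_ref − 20·log₁₀(r/r_ref), then add intensities.
shot-blast cabinet: 94 − 20·log₁₀(20.0/4.7) = 94 − 12.58 = 81.42 dB.
blower: 83 − 20·log₁₀(29.0/2.8) = 83 − 20.30 = 62.70 dB.
refrigeration condenser: 78 − 20·log₁₀(44.9/3.3) = 78 − 22.67 = 55.33 dB.
Σ 10^(L/10) = 1.409e+08 → L_total = 10·log₁₀(1.409e+08) = 81.49 dB.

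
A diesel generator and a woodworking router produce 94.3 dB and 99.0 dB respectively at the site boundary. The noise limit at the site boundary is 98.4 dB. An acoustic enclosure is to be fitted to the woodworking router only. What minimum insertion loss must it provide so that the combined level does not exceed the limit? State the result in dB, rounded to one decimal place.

2.7 dB

The untreated sources together contribute 10^(94.3/10) = 2.692e+09, i.e. 94.30 dB.
The limit corresponds to 10^(98.4/10) = 6.918e+09; subtracting the fixed part leaves 4.227e+09 for the woodworking router, i.e. 96.26 dB.
So the woodworking router must be reduced from 99.0 to 96.26 dB: IL = 2.74 dB.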